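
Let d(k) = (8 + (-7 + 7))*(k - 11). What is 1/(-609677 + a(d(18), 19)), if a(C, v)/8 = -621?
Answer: -1/614645 ≈ -1.6270e-6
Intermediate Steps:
d(k) = -88 + 8*k (d(k) = (8 + 0)*(-11 + k) = 8*(-11 + k) = -88 + 8*k)
a(C, v) = -4968 (a(C, v) = 8*(-621) = -4968)
1/(-609677 + a(d(18), 19)) = 1/(-609677 - 4968) = 1/(-614645) = -1/614645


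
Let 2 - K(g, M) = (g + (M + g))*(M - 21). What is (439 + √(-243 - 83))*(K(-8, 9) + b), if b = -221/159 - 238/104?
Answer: -310982771/8268 - 708389*I*√326/8268 ≈ -37613.0 - 1547.0*I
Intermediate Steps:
K(g, M) = 2 - (-21 + M)*(M + 2*g) (K(g, M) = 2 - (g + (M + g))*(M - 21) = 2 - (M + 2*g)*(-21 + M) = 2 - (-21 + M)*(M + 2*g))
b = -30413/8268 (b = -221*1/159 - 238*1/104 = -221/159 - 119/52 = -30413/8268 ≈ -3.6784)
(439 + √(-243 - 83))*(K(-8, 9) + b) = (439 + √(-243 - 83))*((2 - 1*9² + 21*9 + 42*(-8) - 2*9*(-8)) - 30413/8268) = (439 + √(-326))*((2 - 1*81 + 189 - 336 + 144) - 30413/8268) = (439 + I*√326)*((2 - 81 + 189 - 336 + 144) - 30413/8268) = (439 + I*√326)*(-82 - 30413/8268) = (439 + I*√326)*(-708389/8268) = -310982771/8268 - 708389*I*√326/8268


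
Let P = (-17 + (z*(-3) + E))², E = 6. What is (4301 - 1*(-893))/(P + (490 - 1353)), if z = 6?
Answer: -2597/11 ≈ -236.09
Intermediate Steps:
P = 841 (P = (-17 + (6*(-3) + 6))² = (-17 + (-18 + 6))² = (-17 - 12)² = (-29)² = 841)
(4301 - 1*(-893))/(P + (490 - 1353)) = (4301 - 1*(-893))/(841 + (490 - 1353)) = (4301 + 893)/(841 - 863) = 5194/(-22) = 5194*(-1/22) = -2597/11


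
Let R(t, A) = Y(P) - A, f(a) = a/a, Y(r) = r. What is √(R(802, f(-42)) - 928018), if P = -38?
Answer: I*√928057 ≈ 963.36*I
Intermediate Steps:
f(a) = 1
R(t, A) = -38 - A
√(R(802, f(-42)) - 928018) = √((-38 - 1*1) - 928018) = √((-38 - 1) - 928018) = √(-39 - 928018) = √(-928057) = I*√928057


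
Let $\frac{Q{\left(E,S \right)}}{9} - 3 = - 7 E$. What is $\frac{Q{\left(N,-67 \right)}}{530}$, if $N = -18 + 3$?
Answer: $\frac{486}{265} \approx 1.834$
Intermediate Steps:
$N = -15$
$Q{\left(E,S \right)} = 27 - 63 E$ ($Q{\left(E,S \right)} = 27 + 9 \left(- 7 E\right) = 27 - 63 E$)
$\frac{Q{\left(N,-67 \right)}}{530} = \frac{27 - -945}{530} = \left(27 + 945\right) \frac{1}{530} = 972 \cdot \frac{1}{530} = \frac{486}{265}$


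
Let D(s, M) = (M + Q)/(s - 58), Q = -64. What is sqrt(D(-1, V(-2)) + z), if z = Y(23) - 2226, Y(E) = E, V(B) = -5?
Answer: 2*I*sqrt(1916143)/59 ≈ 46.924*I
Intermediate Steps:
D(s, M) = (-64 + M)/(-58 + s) (D(s, M) = (M - 64)/(s - 58) = (-64 + M)/(-58 + s))
z = -2203 (z = 23 - 2226 = -2203)
sqrt(D(-1, V(-2)) + z) = sqrt((-64 - 5)/(-58 - 1) - 2203) = sqrt(-69/(-59) - 2203) = sqrt(-1/59*(-69) - 2203) = sqrt(69/59 - 2203) = sqrt(-129908/59) = 2*I*sqrt(1916143)/59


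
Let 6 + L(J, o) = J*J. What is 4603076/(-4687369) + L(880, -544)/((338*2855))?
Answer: -406025939927/2261632105655 ≈ -0.17953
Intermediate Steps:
L(J, o) = -6 + J**2 (L(J, o) = -6 + J*J = -6 + J**2)
4603076/(-4687369) + L(880, -544)/((338*2855)) = 4603076/(-4687369) + (-6 + 880**2)/((338*2855)) = 4603076*(-1/4687369) + (-6 + 774400)/964990 = -4603076/4687369 + 774394*(1/964990) = -4603076/4687369 + 387197/482495 = -406025939927/2261632105655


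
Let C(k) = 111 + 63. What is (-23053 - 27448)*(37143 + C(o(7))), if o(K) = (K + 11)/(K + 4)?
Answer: -1884545817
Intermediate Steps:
o(K) = (11 + K)/(4 + K)
C(k) = 174
(-23053 - 27448)*(37143 + C(o(7))) = (-23053 - 27448)*(37143 + 174) = -50501*37317 = -1884545817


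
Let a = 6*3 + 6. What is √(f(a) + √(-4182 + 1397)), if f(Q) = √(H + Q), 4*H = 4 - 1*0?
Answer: √(5 + I*√2785) ≈ 5.3856 + 4.8995*I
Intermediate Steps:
a = 24 (a = 18 + 6 = 24)
H = 1 (H = (4 - 1*0)/4 = (4 + 0)/4 = (¼)*4 = 1)
f(Q) = √(1 + Q)
√(f(a) + √(-4182 + 1397)) = √(√(1 + 24) + √(-4182 + 1397)) = √(√25 + √(-2785)) = √(5 + I*√2785)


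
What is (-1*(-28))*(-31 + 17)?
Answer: -392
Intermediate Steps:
(-1*(-28))*(-31 + 17) = 28*(-14) = -392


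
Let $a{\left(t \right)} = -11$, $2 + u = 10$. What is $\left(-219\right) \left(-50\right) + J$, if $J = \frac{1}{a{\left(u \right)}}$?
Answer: $\frac{120449}{11} \approx 10950.0$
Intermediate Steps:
$u = 8$ ($u = -2 + 10 = 8$)
$J = - \frac{1}{11}$ ($J = \frac{1}{-11} = - \frac{1}{11} \approx -0.090909$)
$\left(-219\right) \left(-50\right) + J = \left(-219\right) \left(-50\right) - \frac{1}{11} = 10950 - \frac{1}{11} = \frac{120449}{11}$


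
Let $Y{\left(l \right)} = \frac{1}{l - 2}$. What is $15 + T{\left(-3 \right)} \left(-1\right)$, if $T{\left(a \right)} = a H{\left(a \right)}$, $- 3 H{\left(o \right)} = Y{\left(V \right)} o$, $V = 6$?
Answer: $\frac{63}{4} \approx 15.75$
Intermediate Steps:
$Y{\left(l \right)} = \frac{1}{-2 + l}$
$H{\left(o \right)} = - \frac{o}{12}$ ($H{\left(o \right)} = - \frac{\frac{1}{-2 + 6} o}{3} = - \frac{\frac{1}{4} o}{3} = - \frac{o}{12}$)
$T{\left(a \right)} = - \frac{a^{2}}{12}$ ($T{\left(a \right)} = a \left(- \frac{a}{12}\right) = - \frac{a^{2}}{12}$)
$15 + T{\left(-3 \right)} \left(-1\right) = 15 + - \frac{\left(-3\right)^{2}}{12} \left(-1\right) = 15 + \left(- \frac{1}{12}\right) 9 \left(-1\right) = 15 - - \frac{3}{4} = 15 + \frac{3}{4} = \frac{63}{4}$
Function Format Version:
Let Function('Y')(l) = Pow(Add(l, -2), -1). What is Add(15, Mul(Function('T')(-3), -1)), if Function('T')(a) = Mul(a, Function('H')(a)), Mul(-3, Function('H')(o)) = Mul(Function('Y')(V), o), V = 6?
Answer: Rational(63, 4) ≈ 15.750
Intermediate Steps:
Function('Y')(l) = Pow(Add(-2, l), -1)
Function('H')(o) = Mul(Rational(-1, 12), o) (Function('H')(o) = Mul(Rational(-1, 3), Mul(Pow(Add(-2, 6), -1), o)) = Mul(Rational(-1, 3), Mul(Pow(4, -1), o)) = Mul(Rational(-1, 3), Mul(Rational(1, 4), o)) = Mul(Rational(-1, 12), o))
Function('T')(a) = Mul(Rational(-1, 12), Pow(a, 2)) (Function('T')(a) = Mul(a, Mul(Rational(-1, 12), a)) = Mul(Rational(-1, 12), Pow(a, 2)))
Add(15, Mul(Function('T')(-3), -1)) = Add(15, Mul(Mul(Rational(-1, 12), Pow(-3, 2)), -1)) = Add(15, Mul(Mul(Rational(-1, 12), 9), -1)) = Add(15, Mul(Rational(-3, 4), -1)) = Add(15, Rational(3, 4)) = Rational(63, 4)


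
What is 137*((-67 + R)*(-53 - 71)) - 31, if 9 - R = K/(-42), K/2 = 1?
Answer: 20673745/21 ≈ 9.8446e+5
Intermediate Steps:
K = 2 (K = 2*1 = 2)
R = 190/21 (R = 9 - 2/(-42) = 9 - 2*(-1)/42 = 9 - 1*(-1/21) = 9 + 1/21 = 190/21 ≈ 9.0476)
137*((-67 + R)*(-53 - 71)) - 31 = 137*((-67 + 190/21)*(-53 - 71)) - 31 = 137*(-1217/21*(-124)) - 31 = 137*(150908/21) - 31 = 20674396/21 - 31 = 20673745/21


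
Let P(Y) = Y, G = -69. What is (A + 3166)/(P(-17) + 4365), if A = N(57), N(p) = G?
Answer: 3097/4348 ≈ 0.71228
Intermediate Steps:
N(p) = -69
A = -69
(A + 3166)/(P(-17) + 4365) = (-69 + 3166)/(-17 + 4365) = 3097/4348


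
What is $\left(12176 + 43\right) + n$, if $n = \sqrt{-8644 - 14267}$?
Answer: $12219 + i \sqrt{22911} \approx 12219.0 + 151.36 i$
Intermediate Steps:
$n = i \sqrt{22911}$ ($n = \sqrt{-22911} = i \sqrt{22911} \approx 151.36 i$)
$\left(12176 + 43\right) + n = \left(12176 + 43\right) + i \sqrt{22911} = 12219 + i \sqrt{22911}$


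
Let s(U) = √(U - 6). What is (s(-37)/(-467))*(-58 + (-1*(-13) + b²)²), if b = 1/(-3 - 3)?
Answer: -144793*I*√43/605232 ≈ -1.5688*I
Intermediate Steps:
s(U) = √(-6 + U)
b = -⅙ (b = 1/(-6) = -⅙ ≈ -0.16667)
(s(-37)/(-467))*(-58 + (-1*(-13) + b²)²) = (√(-6 - 37)/(-467))*(-58 + (-1*(-13) + (-⅙)²)²) = (√(-43)*(-1/467))*(-58 + (13 + 1/36)²) = ((I*√43)*(-1/467))*(-58 + (469/36)²) = (-I*√43/467)*(-58 + 219961/1296) = -I*√43/467*(144793/1296) = -144793*I*√43/605232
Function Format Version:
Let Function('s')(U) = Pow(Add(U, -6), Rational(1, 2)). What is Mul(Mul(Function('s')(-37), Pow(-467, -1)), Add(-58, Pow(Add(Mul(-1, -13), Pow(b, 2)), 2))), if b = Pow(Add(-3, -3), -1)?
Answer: Mul(Rational(-144793, 605232), I, Pow(43, Rational(1, 2))) ≈ Mul(-1.5688, I)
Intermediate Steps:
Function('s')(U) = Pow(Add(-6, U), Rational(1, 2))
b = Rational(-1, 6) (b = Pow(-6, -1) = Rational(-1, 6) ≈ -0.16667)
Mul(Mul(Function('s')(-37), Pow(-467, -1)), Add(-58, Pow(Add(Mul(-1, -13), Pow(b, 2)), 2))) = Mul(Mul(Pow(Add(-6, -37), Rational(1, 2)), Pow(-467, -1)), Add(-58, Pow(Add(Mul(-1, -13), Pow(Rational(-1, 6), 2)), 2))) = Mul(Mul(Pow(-43, Rational(1, 2)), Rational(-1, 467)), Add(-58, Pow(Add(13, Rational(1, 36)), 2))) = Mul(Mul(Mul(I, Pow(43, Rational(1, 2))), Rational(-1, 467)), Add(-58, Pow(Rational(469, 36), 2))) = Mul(Mul(Rational(-1, 467), I, Pow(43, Rational(1, 2))), Add(-58, Rational(219961, 1296))) = Mul(Mul(Rational(-1, 467), I, Pow(43, Rational(1, 2))), Rational(144793, 1296)) = Mul(Rational(-144793, 605232), I, Pow(43, Rational(1, 2)))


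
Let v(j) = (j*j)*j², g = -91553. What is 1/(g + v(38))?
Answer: 1/1993583 ≈ 5.0161e-7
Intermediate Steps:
v(j) = j⁴ (v(j) = j²*j² = j⁴)
1/(g + v(38)) = 1/(-91553 + 38⁴) = 1/(-91553 + 2085136) = 1/1993583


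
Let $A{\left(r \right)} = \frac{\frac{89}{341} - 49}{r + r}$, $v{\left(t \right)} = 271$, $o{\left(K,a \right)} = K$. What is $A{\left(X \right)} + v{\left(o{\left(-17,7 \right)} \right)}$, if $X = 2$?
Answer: $\frac{88256}{341} \approx 258.82$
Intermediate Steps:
$A{\left(r \right)} = - \frac{8310}{341 r}$ ($A{\left(r \right)} = \frac{89 \cdot \frac{1}{341} - 49}{2 r} = \left(\frac{89}{341} - 49\right) \frac{1}{2 r} = - \frac{16620 \frac{1}{2 r}}{341} = - \frac{8310}{341 r}$)
$A{\left(X \right)} + v{\left(o{\left(-17,7 \right)} \right)} = - \frac{8310}{341 \cdot 2} + 271 = \left(- \frac{8310}{341}\right) \frac{1}{2} + 271 = - \frac{4155}{341} + 271 = \frac{88256}{341}$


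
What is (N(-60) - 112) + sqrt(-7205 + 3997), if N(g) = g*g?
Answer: 3488 + 2*I*sqrt(802) ≈ 3488.0 + 56.639*I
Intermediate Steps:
N(g) = g**2
(N(-60) - 112) + sqrt(-7205 + 3997) = ((-60)**2 - 112) + sqrt(-7205 + 3997) = (3600 - 112) + sqrt(-3208) = 3488 + 2*I*sqrt(802)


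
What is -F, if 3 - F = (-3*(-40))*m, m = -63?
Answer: -7563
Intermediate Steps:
F = 7563 (F = 3 - (-3*(-40))*(-63) = 3 - 120*(-63) = 3 - 1*(-7560) = 3 + 7560 = 7563)
-F = -1*7563 = -7563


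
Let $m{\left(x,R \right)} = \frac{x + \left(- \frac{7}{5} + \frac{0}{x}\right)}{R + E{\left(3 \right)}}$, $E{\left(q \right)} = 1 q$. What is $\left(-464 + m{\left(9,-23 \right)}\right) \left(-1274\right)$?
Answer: $\frac{14790503}{25} \approx 5.9162 \cdot 10^{5}$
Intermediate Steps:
$E{\left(q \right)} = q$
$m{\left(x,R \right)} = \frac{- \frac{7}{5} + x}{3 + R}$ ($m{\left(x,R \right)} = \frac{x + \left(- \frac{7}{5} + \frac{0}{x}\right)}{R + 3} = \frac{x + \left(\left(-7\right) \frac{1}{5} + 0\right)}{3 + R} = \frac{x + \left(- \frac{7}{5} + 0\right)}{3 + R} = \frac{x - \frac{7}{5}}{3 + R} = \frac{- \frac{7}{5} + x}{3 + R}$)
$\left(-464 + m{\left(9,-23 \right)}\right) \left(-1274\right) = \left(-464 + \frac{- \frac{7}{5} + 9}{3 - 23}\right) \left(-1274\right) = \left(-464 + \frac{1}{-20} \cdot \frac{38}{5}\right) \left(-1274\right) = \left(-464 - \frac{19}{50}\right) \left(-1274\right) = \left(- \frac{23219}{50}\right) \left(-1274\right) = \frac{14790503}{25}$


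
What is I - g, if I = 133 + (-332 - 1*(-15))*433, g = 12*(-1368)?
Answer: -120712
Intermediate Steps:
g = -16416
I = -137128 (I = 133 + (-332 + 15)*433 = 133 - 317*433 = 133 - 137261 = -137128)
I - g = -137128 - 1*(-16416) = -137128 + 16416 = -120712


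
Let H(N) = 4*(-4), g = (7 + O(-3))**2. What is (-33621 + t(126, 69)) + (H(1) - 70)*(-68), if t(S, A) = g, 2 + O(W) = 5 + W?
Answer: -27724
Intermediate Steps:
O(W) = 3 + W (O(W) = -2 + (5 + W) = 3 + W)
g = 49 (g = (7 + (3 - 3))**2 = (7 + 0)**2 = 7**2 = 49)
H(N) = -16
t(S, A) = 49
(-33621 + t(126, 69)) + (H(1) - 70)*(-68) = (-33621 + 49) + (-16 - 70)*(-68) = -33572 - 86*(-68) = -33572 + 5848 = -27724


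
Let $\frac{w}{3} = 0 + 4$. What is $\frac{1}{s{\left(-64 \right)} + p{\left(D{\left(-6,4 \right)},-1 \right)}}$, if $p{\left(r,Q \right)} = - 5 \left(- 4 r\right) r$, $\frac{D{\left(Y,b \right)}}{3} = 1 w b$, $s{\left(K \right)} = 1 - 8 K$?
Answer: $\frac{1}{415233} \approx 2.4083 \cdot 10^{-6}$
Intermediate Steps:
$w = 12$ ($w = 3 \left(0 + 4\right) = 3 \cdot 4 = 12$)
$D{\left(Y,b \right)} = 36 b$ ($D{\left(Y,b \right)} = 3 \cdot 1 \cdot 12 b = 3 \cdot 12 b = 36 b$)
$p{\left(r,Q \right)} = 20 r^{2}$ ($p{\left(r,Q \right)} = 20 r r = 20 r^{2}$)
$\frac{1}{s{\left(-64 \right)} + p{\left(D{\left(-6,4 \right)},-1 \right)}} = \frac{1}{\left(1 - -512\right) + 20 \left(36 \cdot 4\right)^{2}} = \frac{1}{\left(1 + 512\right) + 20 \cdot 144^{2}} = \frac{1}{513 + 20 \cdot 20736} = \frac{1}{513 + 414720} = \frac{1}{415233}$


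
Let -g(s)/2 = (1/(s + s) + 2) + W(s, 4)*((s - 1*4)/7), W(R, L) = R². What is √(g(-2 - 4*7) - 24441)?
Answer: I*√692463030/210 ≈ 125.31*I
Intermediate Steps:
g(s) = -4 - 1/s - 2*s²*(-4/7 + s/7) (g(s) = -2*((1/(s + s) + 2) + s²*((s - 1*4)/7)) = -2*((1/(2*s) + 2) + s²*((s - 4)*(⅐))) = -2*((1/(2*s) + 2) + s²*((-4 + s)*(⅐))) = -2*((2 + 1/(2*s)) + s²*(-4/7 + s/7)) = -2*(2 + 1/(2*s) + s²*(-4/7 + s/7)) = -4 - 1/s - 2*s²*(-4/7 + s/7))
√(g(-2 - 4*7) - 24441) = √((-7 - 28*(-2 - 4*7) - 2*(-2 - 4*7)⁴ + 8*(-2 - 4*7)³)/(7*(-2 - 4*7)) - 24441) = √((-7 - 28*(-2 - 28) - 2*(-2 - 28)⁴ + 8*(-2 - 28)³)/(7*(-2 - 28)) - 24441) = √((⅐)*(-7 - 28*(-30) - 2*(-30)⁴ + 8*(-30)³)/(-30) - 24441) = √((⅐)*(-1/30)*(-7 + 840 - 2*810000 + 8*(-27000)) - 24441) = √((⅐)*(-1/30)*(-7 + 840 - 1620000 - 216000) - 24441) = √((⅐)*(-1/30)*(-1835167) - 24441) = √(1835167/210 - 24441) = √(-3297443/210) = I*√692463030/210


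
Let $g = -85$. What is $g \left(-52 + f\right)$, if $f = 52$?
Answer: $0$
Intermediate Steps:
$g \left(-52 + f\right) = - 85 \left(-52 + 52\right) = \left(-85\right) 0 = 0$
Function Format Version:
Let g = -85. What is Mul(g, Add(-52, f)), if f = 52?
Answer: 0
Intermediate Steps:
Mul(g, Add(-52, f)) = Mul(-85, Add(-52, 52)) = Mul(-85, 0) = 0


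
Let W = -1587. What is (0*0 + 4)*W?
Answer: -6348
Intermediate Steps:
(0*0 + 4)*W = (0*0 + 4)*(-1587) = (0 + 4)*(-1587) = 4*(-1587) = -6348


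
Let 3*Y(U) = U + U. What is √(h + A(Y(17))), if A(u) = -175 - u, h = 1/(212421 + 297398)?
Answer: I*√435878142611826/1529457 ≈ 13.65*I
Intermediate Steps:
Y(U) = 2*U/3 (Y(U) = (U + U)/3 = (2*U)/3 = 2*U/3)
h = 1/509819 ≈ 1.9615e-6
√(h + A(Y(17))) = √(1/509819 + (-175 - 2*17/3)) = √(1/509819 + (-175 - 1*34/3)) = √(1/509819 + (-175 - 34/3)) = √(1/509819 - 559/3) = √(-284988818/1529457) = I*√435878142611826/1529457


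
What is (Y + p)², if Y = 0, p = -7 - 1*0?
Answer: 49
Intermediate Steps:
p = -7 (p = -7 + 0 = -7)
(Y + p)² = (0 - 7)² = (-7)² = 49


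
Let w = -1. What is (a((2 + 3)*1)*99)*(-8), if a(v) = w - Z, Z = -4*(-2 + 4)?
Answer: -5544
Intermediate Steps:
Z = -8 (Z = -4*2 = -8)
a(v) = 7 (a(v) = -1 - 1*(-8) = -1 + 8 = 7)
(a((2 + 3)*1)*99)*(-8) = (7*99)*(-8) = 693*(-8) = -5544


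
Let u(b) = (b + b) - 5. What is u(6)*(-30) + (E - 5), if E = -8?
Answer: -223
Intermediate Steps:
u(b) = -5 + 2*b (u(b) = 2*b - 5 = -5 + 2*b)
u(6)*(-30) + (E - 5) = (-5 + 2*6)*(-30) + (-8 - 5) = (-5 + 12)*(-30) - 13 = 7*(-30) - 13 = -210 - 13 = -223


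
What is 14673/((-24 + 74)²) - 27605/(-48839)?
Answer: 785627147/122097500 ≈ 6.4344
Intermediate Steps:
14673/((-24 + 74)²) - 27605/(-48839) = 14673/(50²) - 27605*(-1/48839) = 14673/2500 + 27605/48839 = 785627147/122097500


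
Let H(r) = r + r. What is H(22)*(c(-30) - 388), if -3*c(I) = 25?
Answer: -52316/3 ≈ -17439.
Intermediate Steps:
c(I) = -25/3 (c(I) = -⅓*25 = -25/3)
H(r) = 2*r
H(22)*(c(-30) - 388) = (2*22)*(-25/3 - 388) = 44*(-1189/3) = -52316/3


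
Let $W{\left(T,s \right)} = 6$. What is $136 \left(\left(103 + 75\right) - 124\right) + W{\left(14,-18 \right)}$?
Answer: $7350$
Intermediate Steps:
$136 \left(\left(103 + 75\right) - 124\right) + W{\left(14,-18 \right)} = 136 \left(\left(103 + 75\right) - 124\right) + 6 = 136 \left(178 - 124\right) + 6 = 136 \cdot 54 + 6 = 7344 + 6 = 7350$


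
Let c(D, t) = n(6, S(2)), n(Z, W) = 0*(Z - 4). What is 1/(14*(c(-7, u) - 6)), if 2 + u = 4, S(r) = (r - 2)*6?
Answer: -1/84 ≈ -0.011905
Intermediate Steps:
S(r) = -12 + 6*r (S(r) = (-2 + r)*6 = -12 + 6*r)
n(Z, W) = 0 (n(Z, W) = 0*(-4 + Z) = 0)
u = 2 (u = -2 + 4 = 2)
c(D, t) = 0
1/(14*(c(-7, u) - 6)) = 1/(14*(0 - 6)) = 1/(14*(-6)) = 1/(-84) = -1/84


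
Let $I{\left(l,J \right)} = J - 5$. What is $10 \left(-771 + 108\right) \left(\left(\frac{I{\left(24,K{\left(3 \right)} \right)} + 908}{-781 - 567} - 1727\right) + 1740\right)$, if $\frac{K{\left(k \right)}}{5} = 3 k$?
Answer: $- \frac{27474720}{337} \approx -81527.0$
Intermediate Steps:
$K{\left(k \right)} = 15 k$ ($K{\left(k \right)} = 5 \cdot 3 k = 15 k$)
$I{\left(l,J \right)} = -5 + J$
$10 \left(-771 + 108\right) \left(\left(\frac{I{\left(24,K{\left(3 \right)} \right)} + 908}{-781 - 567} - 1727\right) + 1740\right) = 10 \left(-771 + 108\right) \left(\left(\frac{\left(-5 + 15 \cdot 3\right) + 908}{-781 - 567} - 1727\right) + 1740\right) = 10 \left(- 663 \left(\left(\frac{\left(-5 + 45\right) + 908}{-1348} - 1727\right) + 1740\right)\right) = 10 \left(- 663 \left(\left(\left(40 + 908\right) \left(- \frac{1}{1348}\right) - 1727\right) + 1740\right)\right) = 10 \left(- 663 \left(\left(948 \left(- \frac{1}{1348}\right) - 1727\right) + 1740\right)\right) = 10 \left(- 663 \left(\left(- \frac{237}{337} - 1727\right) + 1740\right)\right) = 10 \left(- 663 \left(- \frac{582236}{337} + 1740\right)\right) = 10 \left(\left(-663\right) \frac{4144}{337}\right) = 10 \left(- \frac{2747472}{337}\right) = - \frac{27474720}{337}$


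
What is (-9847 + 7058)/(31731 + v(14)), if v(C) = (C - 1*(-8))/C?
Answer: -19523/222128 ≈ -0.087891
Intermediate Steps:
v(C) = (8 + C)/C (v(C) = (C + 8)/C = (8 + C)/C)
(-9847 + 7058)/(31731 + v(14)) = (-9847 + 7058)/(31731 + (8 + 14)/14) = -2789/(31731 + (1/14)*22) = -2789/(31731 + 11/7) = -2789/222128/7 = -2789*7/222128 = -19523/222128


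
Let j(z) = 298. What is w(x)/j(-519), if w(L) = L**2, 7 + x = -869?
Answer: 383688/149 ≈ 2575.1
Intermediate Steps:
x = -876 (x = -7 - 869 = -876)
w(x)/j(-519) = (-876)**2/298 = 767376*(1/298) = 383688/149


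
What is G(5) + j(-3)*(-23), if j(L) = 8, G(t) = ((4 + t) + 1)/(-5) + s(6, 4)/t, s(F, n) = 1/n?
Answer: -3719/20 ≈ -185.95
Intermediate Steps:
G(t) = -1 - t/5 + 1/(4*t) (G(t) = ((4 + t) + 1)/(-5) + 1/(4*t) = (5 + t)*(-1/5) + 1/(4*t) = (-1 - t/5) + 1/(4*t) = -1 - t/5 + 1/(4*t))
G(5) + j(-3)*(-23) = (-1 - 1/5*5 + (1/4)/5) + 8*(-23) = (-1 - 1 + (1/4)*(1/5)) - 184 = (-1 - 1 + 1/20) - 184 = -39/20 - 184 = -3719/20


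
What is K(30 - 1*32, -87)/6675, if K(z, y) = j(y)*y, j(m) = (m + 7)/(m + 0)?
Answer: -16/1335 ≈ -0.011985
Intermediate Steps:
j(m) = (7 + m)/m
K(z, y) = 7 + y (K(z, y) = ((7 + y)/y)*y = 7 + y)
K(30 - 1*32, -87)/6675 = (7 - 87)/6675 = -80*1/6675 = -16/1335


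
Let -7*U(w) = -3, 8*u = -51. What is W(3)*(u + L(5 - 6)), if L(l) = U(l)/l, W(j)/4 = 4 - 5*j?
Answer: 4191/14 ≈ 299.36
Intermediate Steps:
u = -51/8 (u = (1/8)*(-51) = -51/8 ≈ -6.3750)
W(j) = 16 - 20*j (W(j) = 4*(4 - 5*j) = 16 - 20*j)
U(w) = 3/7 (U(w) = -1/7*(-3) = 3/7)
L(l) = 3/(7*l)
W(3)*(u + L(5 - 6)) = (16 - 20*3)*(-51/8 + 3/(7*(5 - 6))) = (16 - 60)*(-51/8 + (3/7)/(-1)) = -44*(-51/8 + (3/7)*(-1)) = -44*(-51/8 - 3/7) = -44*(-381/56) = 4191/14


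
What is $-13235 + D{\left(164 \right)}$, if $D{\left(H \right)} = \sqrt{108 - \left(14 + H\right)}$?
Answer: $-13235 + i \sqrt{70} \approx -13235.0 + 8.3666 i$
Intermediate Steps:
$D{\left(H \right)} = \sqrt{94 - H}$
$-13235 + D{\left(164 \right)} = -13235 + \sqrt{94 - 164} = -13235 + \sqrt{-70} = -13235 + i \sqrt{70}$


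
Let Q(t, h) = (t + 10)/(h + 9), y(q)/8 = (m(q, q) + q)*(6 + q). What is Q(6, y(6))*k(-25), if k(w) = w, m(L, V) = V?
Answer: -400/1161 ≈ -0.34453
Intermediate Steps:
y(q) = 16*q*(6 + q) (y(q) = 8*((q + q)*(6 + q)) = 8*((2*q)*(6 + q)) = 8*(2*q*(6 + q)) = 16*q*(6 + q))
Q(t, h) = (10 + t)/(9 + h)
Q(6, y(6))*k(-25) = ((10 + 6)/(9 + 16*6*(6 + 6)))*(-25) = (16/(9 + 16*6*12))*(-25) = (16/(9 + 1152))*(-25) = (16/1161)*(-25) = -400/1161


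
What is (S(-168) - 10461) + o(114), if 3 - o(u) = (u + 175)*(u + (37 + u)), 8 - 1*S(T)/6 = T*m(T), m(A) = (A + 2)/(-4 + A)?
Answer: -3698953/43 ≈ -86022.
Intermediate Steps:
m(A) = (2 + A)/(-4 + A)
S(T) = 48 - 6*T*(2 + T)/(-4 + T)
o(u) = 3 - (37 + 2*u)*(175 + u) (o(u) = 3 - (u + 175)*(u + (37 + u)) = 3 - (175 + u)*(37 + 2*u) = 3 - (37 + 2*u)*(175 + u))
(S(-168) - 10461) + o(114) = (6*(-32 - 1*(-168)² + 6*(-168))/(-4 - 168) - 10461) + (-6472 - 387*114 - 2*114²) = (6*(-32 - 1*28224 - 1008)/(-172) - 10461) + (-6472 - 44118 - 2*12996) = (6*(-1/172)*(-32 - 28224 - 1008) - 10461) + (-6472 - 44118 - 25992) = (6*(-1/172)*(-29264) - 10461) - 76582 = (43896/43 - 10461) - 76582 = -405927/43 - 76582 = -3698953/43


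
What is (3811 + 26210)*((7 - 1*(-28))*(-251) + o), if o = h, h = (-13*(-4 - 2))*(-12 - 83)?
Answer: -486190095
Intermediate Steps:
h = -7410 (h = -13*(-6)*(-95) = 78*(-95) = -7410)
o = -7410
(3811 + 26210)*((7 - 1*(-28))*(-251) + o) = (3811 + 26210)*((7 - 1*(-28))*(-251) - 7410) = 30021*((7 + 28)*(-251) - 7410) = 30021*(35*(-251) - 7410) = 30021*(-8785 - 7410) = 30021*(-16195) = -486190095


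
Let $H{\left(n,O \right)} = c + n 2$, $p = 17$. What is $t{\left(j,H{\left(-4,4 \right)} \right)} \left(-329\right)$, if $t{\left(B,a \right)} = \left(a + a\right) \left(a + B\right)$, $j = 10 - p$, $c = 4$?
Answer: $-28952$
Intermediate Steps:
$H{\left(n,O \right)} = 4 + 2 n$ ($H{\left(n,O \right)} = 4 + n 2 = 4 + 2 n$)
$j = -7$ ($j = 10 - 17 = -7$)
$t{\left(B,a \right)} = 2 a \left(B + a\right)$
$t{\left(j,H{\left(-4,4 \right)} \right)} \left(-329\right) = 2 \left(4 + 2 \left(-4\right)\right) \left(-7 + \left(4 + 2 \left(-4\right)\right)\right) \left(-329\right) = 2 \left(4 - 8\right) \left(-7 + \left(4 - 8\right)\right) \left(-329\right) = 2 \left(-4\right) \left(-7 - 4\right) \left(-329\right) = 2 \left(-4\right) \left(-11\right) \left(-329\right) = 88 \left(-329\right) = -28952$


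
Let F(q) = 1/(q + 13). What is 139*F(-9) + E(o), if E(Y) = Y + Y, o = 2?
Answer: 155/4 ≈ 38.750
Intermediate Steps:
F(q) = 1/(13 + q)
E(Y) = 2*Y
139*F(-9) + E(o) = 139/(13 - 9) + 2*2 = 139/4 + 4 = 155/4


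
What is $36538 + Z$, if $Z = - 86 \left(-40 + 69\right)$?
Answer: $34044$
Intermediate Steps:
$Z = -2494$ ($Z = \left(-86\right) 29 = -2494$)
$36538 + Z = 36538 - 2494 = 34044$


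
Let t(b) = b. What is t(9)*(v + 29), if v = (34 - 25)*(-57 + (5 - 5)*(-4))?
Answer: -4356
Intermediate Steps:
v = -513 (v = 9*(-57 + 0*(-4)) = 9*(-57 + 0) = 9*(-57) = -513)
t(9)*(v + 29) = 9*(-513 + 29) = 9*(-484) = -4356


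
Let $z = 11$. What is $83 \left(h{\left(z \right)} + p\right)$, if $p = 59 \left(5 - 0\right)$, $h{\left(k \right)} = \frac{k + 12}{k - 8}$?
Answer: $\frac{75364}{3} \approx 25121.0$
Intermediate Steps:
$h{\left(k \right)} = \frac{12 + k}{-8 + k}$
$p = 295$ ($p = 59 \left(5 + 0\right) = 59 \cdot 5 = 295$)
$83 \left(h{\left(z \right)} + p\right) = 83 \left(\frac{12 + 11}{-8 + 11} + 295\right) = 83 \left(\frac{1}{3} \cdot 23 + 295\right) = 83 \left(\frac{23}{3} + 295\right) = 83 \cdot \frac{908}{3} = \frac{75364}{3}$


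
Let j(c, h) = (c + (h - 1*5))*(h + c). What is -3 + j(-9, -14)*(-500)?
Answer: -322003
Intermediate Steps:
j(c, h) = (c + h)*(-5 + c + h) (j(c, h) = (c + (h - 5))*(c + h) = (c + (-5 + h))*(c + h) = (-5 + c + h)*(c + h) = (c + h)*(-5 + c + h))
-3 + j(-9, -14)*(-500) = -3 + ((-9)² + (-14)² - 5*(-9) - 5*(-14) + 2*(-9)*(-14))*(-500) = -3 + (81 + 196 + 45 + 70 + 252)*(-500) = -3 + 644*(-500) = -3 - 322000 = -322003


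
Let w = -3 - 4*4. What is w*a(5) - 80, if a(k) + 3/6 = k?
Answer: -331/2 ≈ -165.50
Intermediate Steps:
w = -19 (w = -3 - 16 = -19)
a(k) = -½ + k
w*a(5) - 80 = -19*(-½ + 5) - 80 = -19*9/2 - 80 = -171/2 - 80 = -331/2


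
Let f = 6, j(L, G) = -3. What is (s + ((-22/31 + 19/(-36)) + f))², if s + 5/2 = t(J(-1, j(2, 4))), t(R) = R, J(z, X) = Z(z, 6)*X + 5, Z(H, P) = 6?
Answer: 143592289/1245456 ≈ 115.29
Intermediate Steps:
J(z, X) = 5 + 6*X (J(z, X) = 6*X + 5 = 5 + 6*X)
s = -31/2 (s = -5/2 + (5 + 6*(-3)) = -5/2 + (5 - 18) = -5/2 - 13 = -31/2 ≈ -15.500)
(s + ((-22/31 + 19/(-36)) + f))² = (-31/2 + ((-22/31 + 19/(-36)) + 6))² = (-31/2 + ((-22*1/31 + 19*(-1/36)) + 6))² = (-31/2 + ((-22/31 - 19/36) + 6))² = (-31/2 + (-1381/1116 + 6))² = (-31/2 + 5315/1116)² = (-11983/1116)² = 143592289/1245456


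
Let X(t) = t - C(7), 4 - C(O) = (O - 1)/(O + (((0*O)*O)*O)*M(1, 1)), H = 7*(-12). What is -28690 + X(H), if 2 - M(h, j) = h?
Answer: -201440/7 ≈ -28777.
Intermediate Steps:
M(h, j) = 2 - h
H = -84
C(O) = 4 - (-1 + O)/O (C(O) = 4 - (O - 1)/(O + (((0*O)*O)*O)*(2 - 1*1)) = 4 - (-1 + O)/(O + ((0*O)*O)*(2 - 1)) = 4 - (-1 + O)/(O + (0*O)*1) = 4 - (-1 + O)/(O + 0*1) = 4 - (-1 + O)/(O + 0) = 4 - (-1 + O)/O)
X(t) = -22/7 + t (X(t) = t - (3 + 1/7) = t - (3 + ⅐) = t - 1*22/7 = t - 22/7 = -22/7 + t)
-28690 + X(H) = -28690 + (-22/7 - 84) = -28690 - 610/7 = -201440/7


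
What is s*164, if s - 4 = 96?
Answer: 16400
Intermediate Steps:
s = 100 (s = 4 + 96 = 100)
s*164 = 100*164 = 16400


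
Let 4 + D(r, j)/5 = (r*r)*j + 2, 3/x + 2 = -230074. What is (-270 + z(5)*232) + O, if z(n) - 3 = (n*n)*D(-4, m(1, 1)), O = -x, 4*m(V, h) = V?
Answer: 4480806793/76692 ≈ 58426.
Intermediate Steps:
m(V, h) = V/4
x = -1/76692 (x = 3/(-2 - 230074) = 3/(-230076) = 3*(-1/230076) = -1/76692 ≈ -1.3039e-5)
D(r, j) = -10 + 5*j*r**2 (D(r, j) = -20 + 5*((r*r)*j + 2) = -20 + 5*(r**2*j + 2) = -20 + 5*(j*r**2 + 2) = -20 + 5*(2 + j*r**2) = -20 + (10 + 5*j*r**2) = -10 + 5*j*r**2)
O = 1/76692 (O = -1*(-1/76692) = 1/76692 ≈ 1.3039e-5)
z(n) = 3 + 10*n**2 (z(n) = 3 + (n*n)*(-10 + 5*((1/4)*1)*(-4)**2) = 3 + n**2*(-10 + 5*(1/4)*16) = 3 + n**2*(-10 + 20) = 3 + n**2*10 = 3 + 10*n**2)
(-270 + z(5)*232) + O = (-270 + (3 + 10*5**2)*232) + 1/76692 = (-270 + (3 + 10*25)*232) + 1/76692 = (-270 + (3 + 250)*232) + 1/76692 = (-270 + 253*232) + 1/76692 = (-270 + 58696) + 1/76692 = 58426 + 1/76692 = 4480806793/76692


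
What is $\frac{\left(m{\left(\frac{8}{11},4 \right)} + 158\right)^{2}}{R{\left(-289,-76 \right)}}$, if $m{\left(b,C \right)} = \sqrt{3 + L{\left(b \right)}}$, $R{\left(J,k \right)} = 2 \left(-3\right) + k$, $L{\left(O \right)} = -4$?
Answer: $- \frac{\left(158 + i\right)^{2}}{82} \approx -304.43 - 3.8537 i$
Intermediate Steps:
$R{\left(J,k \right)} = -6 + k$
$m{\left(b,C \right)} = i$ ($m{\left(b,C \right)} = \sqrt{3 - 4} = \sqrt{-1} = i$)
$\frac{\left(m{\left(\frac{8}{11},4 \right)} + 158\right)^{2}}{R{\left(-289,-76 \right)}} = \frac{\left(i + 158\right)^{2}}{-6 - 76} = \frac{\left(158 + i\right)^{2}}{-82} = \left(158 + i\right)^{2} \left(- \frac{1}{82}\right) = - \frac{\left(158 + i\right)^{2}}{82}$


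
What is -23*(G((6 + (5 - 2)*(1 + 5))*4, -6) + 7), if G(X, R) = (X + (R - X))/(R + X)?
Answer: -2392/15 ≈ -159.47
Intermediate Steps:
G(X, R) = R/(R + X)
-23*(G((6 + (5 - 2)*(1 + 5))*4, -6) + 7) = -23*(-6/(-6 + (6 + (5 - 2)*(1 + 5))*4) + 7) = -23*(-6/(-6 + (6 + 3*6)*4) + 7) = -23*(-6/(-6 + (6 + 18)*4) + 7) = -23*(-6/(-6 + 24*4) + 7) = -23*(-6/(-6 + 96) + 7) = -23*(-6/90 + 7) = -23*(-6*1/90 + 7) = -23*(-1/15 + 7) = -23*104/15 = -1*2392/15 = -2392/15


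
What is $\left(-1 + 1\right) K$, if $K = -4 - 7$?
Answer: $0$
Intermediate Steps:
$K = -11$ ($K = -4 - 7 = -11$)
$\left(-1 + 1\right) K = \left(-1 + 1\right) \left(-11\right) = 0 \left(-11\right) = 0$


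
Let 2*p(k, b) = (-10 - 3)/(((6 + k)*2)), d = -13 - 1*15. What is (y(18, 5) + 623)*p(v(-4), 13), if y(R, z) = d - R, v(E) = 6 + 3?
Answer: -7501/60 ≈ -125.02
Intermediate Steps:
v(E) = 9
d = -28 (d = -13 - 15 = -28)
y(R, z) = -28 - R
p(k, b) = -13/(2*(12 + 2*k)) (p(k, b) = ((-10 - 3)/(((6 + k)*2)))/2 = (-13/(12 + 2*k))/2 = -13/(2*(12 + 2*k)))
(y(18, 5) + 623)*p(v(-4), 13) = ((-28 - 1*18) + 623)*(-13/(24 + 4*9)) = ((-28 - 18) + 623)*(-13/(24 + 36)) = (-46 + 623)*(-13/60) = 577*(-13*1/60) = 577*(-13/60) = -7501/60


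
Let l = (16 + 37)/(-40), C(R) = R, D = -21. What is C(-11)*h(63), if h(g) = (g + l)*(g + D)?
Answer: -569877/20 ≈ -28494.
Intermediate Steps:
l = -53/40 (l = 53*(-1/40) = -53/40 ≈ -1.3250)
h(g) = (-21 + g)*(-53/40 + g) (h(g) = (g - 53/40)*(g - 21) = (-53/40 + g)*(-21 + g) = (-21 + g)*(-53/40 + g))
C(-11)*h(63) = -11*(1113/40 + 63² - 893/40*63) = -11*(1113/40 + 3969 - 56259/40) = -11*51807/20 = -569877/20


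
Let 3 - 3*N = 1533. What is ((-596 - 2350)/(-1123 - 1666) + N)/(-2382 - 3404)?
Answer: 709722/8068577 ≈ 0.087961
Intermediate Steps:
N = -510 (N = 1 - ⅓*1533 = 1 - 511 = -510)
((-596 - 2350)/(-1123 - 1666) + N)/(-2382 - 3404) = ((-596 - 2350)/(-1123 - 1666) - 510)/(-2382 - 3404) = (-2946/(-2789) - 510)/(-5786) = (-2946*(-1/2789) - 510)*(-1/5786) = (2946/2789 - 510)*(-1/5786) = -1419444/2789*(-1/5786) = 709722/8068577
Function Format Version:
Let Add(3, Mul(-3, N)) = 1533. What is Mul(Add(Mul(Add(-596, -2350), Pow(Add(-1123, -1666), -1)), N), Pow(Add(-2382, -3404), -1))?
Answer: Rational(709722, 8068577) ≈ 0.087961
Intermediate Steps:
N = -510 (N = Add(1, Mul(Rational(-1, 3), 1533)) = Add(1, -511) = -510)
Mul(Add(Mul(Add(-596, -2350), Pow(Add(-1123, -1666), -1)), N), Pow(Add(-2382, -3404), -1)) = Mul(Add(Mul(Add(-596, -2350), Pow(Add(-1123, -1666), -1)), -510), Pow(Add(-2382, -3404), -1)) = Mul(Add(Mul(-2946, Pow(-2789, -1)), -510), Pow(-5786, -1)) = Mul(Add(Mul(-2946, Rational(-1, 2789)), -510), Rational(-1, 5786)) = Mul(Add(Rational(2946, 2789), -510), Rational(-1, 5786)) = Mul(Rational(-1419444, 2789), Rational(-1, 5786)) = Rational(709722, 8068577)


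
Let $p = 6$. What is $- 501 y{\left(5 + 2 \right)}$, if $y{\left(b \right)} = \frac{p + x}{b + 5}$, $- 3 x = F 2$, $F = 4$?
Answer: $- \frac{835}{6} \approx -139.17$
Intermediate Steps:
$x = - \frac{8}{3}$ ($x = - \frac{4 \cdot 2}{3} = \left(- \frac{1}{3}\right) 8 = - \frac{8}{3} \approx -2.6667$)
$y{\left(b \right)} = \frac{10}{3 \left(5 + b\right)}$ ($y{\left(b \right)} = \frac{6 - \frac{8}{3}}{b + 5} = \frac{10}{3 \left(5 + b\right)}$)
$- 501 y{\left(5 + 2 \right)} = - 501 \frac{10}{3 \left(5 + \left(5 + 2\right)\right)} = - 501 \frac{10}{3 \left(5 + 7\right)} = - 501 \frac{10}{3 \cdot 12} = - 501 \cdot \frac{10}{3} \cdot \frac{1}{12} = \left(-501\right) \frac{5}{18} = - \frac{835}{6}$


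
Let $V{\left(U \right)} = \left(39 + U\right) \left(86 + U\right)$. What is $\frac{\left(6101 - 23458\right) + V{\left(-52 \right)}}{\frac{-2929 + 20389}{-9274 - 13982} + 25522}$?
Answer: $- \frac{11498154}{16486727} \approx -0.69742$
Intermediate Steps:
$\frac{\left(6101 - 23458\right) + V{\left(-52 \right)}}{\frac{-2929 + 20389}{-9274 - 13982} + 25522} = \frac{\left(6101 - 23458\right) + \left(3354 + \left(-52\right)^{2} + 125 \left(-52\right)\right)}{\frac{-2929 + 20389}{-9274 - 13982} + 25522} = \frac{\left(6101 - 23458\right) + \left(3354 + 2704 - 6500\right)}{\frac{17460}{-23256} + 25522} = \frac{-17357 - 442}{17460 \left(- \frac{1}{23256}\right) + 25522} = - \frac{17799}{- \frac{485}{646} + 25522} = - \frac{17799}{\frac{16486727}{646}} = \left(-17799\right) \frac{646}{16486727} = - \frac{11498154}{16486727}$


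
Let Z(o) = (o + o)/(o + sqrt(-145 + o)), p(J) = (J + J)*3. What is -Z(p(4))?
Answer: -1152/697 + 528*I/697 ≈ -1.6528 + 0.75753*I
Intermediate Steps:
p(J) = 6*J (p(J) = (2*J)*3 = 6*J)
Z(o) = 2*o/(o + sqrt(-145 + o)) (Z(o) = (2*o)/(o + sqrt(-145 + o)) = 2*o/(o + sqrt(-145 + o)))
-Z(p(4)) = -2*6*4/(6*4 + sqrt(-145 + 6*4)) = -2*24/(24 + sqrt(-145 + 24)) = -2*24/(24 + sqrt(-121)) = -2*24/(24 + 11*I) = -2*24*(24 - 11*I)/697 = -(1152/697 - 528*I/697) = -1152/697 + 528*I/697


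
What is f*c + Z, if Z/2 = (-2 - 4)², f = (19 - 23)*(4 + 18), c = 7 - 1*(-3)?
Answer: -808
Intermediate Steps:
c = 10 (c = 7 + 3 = 10)
f = -88 (f = -4*22 = -88)
Z = 72 (Z = 2*(-2 - 4)² = 2*(-6)² = 2*36 = 72)
f*c + Z = -88*10 + 72 = -880 + 72 = -808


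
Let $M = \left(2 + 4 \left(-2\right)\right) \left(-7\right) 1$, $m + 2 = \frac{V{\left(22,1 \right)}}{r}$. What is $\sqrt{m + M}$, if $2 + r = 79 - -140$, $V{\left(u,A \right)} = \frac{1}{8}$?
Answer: $\frac{\sqrt{30137394}}{868} \approx 6.3246$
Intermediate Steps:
$V{\left(u,A \right)} = \frac{1}{8}$
$r = 217$ ($r = -2 + \left(79 - -140\right) = -2 + \left(79 + 140\right) = -2 + 219 = 217$)
$m = - \frac{3471}{1736}$ ($m = -2 + \frac{1}{8 \cdot 217} = -2 + \frac{1}{8} \cdot \frac{1}{217} = -2 + \frac{1}{1736} = - \frac{3471}{1736} \approx -1.9994$)
$M = 42$ ($M = \left(2 - 8\right) \left(-7\right) 1 = \left(-6\right) \left(-7\right) 1 = 42 \cdot 1 = 42$)
$\sqrt{m + M} = \sqrt{- \frac{3471}{1736} + 42} = \sqrt{\frac{69441}{1736}} = \frac{\sqrt{30137394}}{868}$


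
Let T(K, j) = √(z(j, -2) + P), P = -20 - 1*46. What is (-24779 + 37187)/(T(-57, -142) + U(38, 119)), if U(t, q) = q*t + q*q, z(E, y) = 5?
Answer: 115909332/174527275 - 6204*I*√61/174527275 ≈ 0.66413 - 0.00027763*I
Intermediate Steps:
P = -66 (P = -20 - 46 = -66)
T(K, j) = I*√61 (T(K, j) = √(5 - 66) = √(-61) = I*√61)
U(t, q) = q² + q*t (U(t, q) = q*t + q² = q² + q*t)
(-24779 + 37187)/(T(-57, -142) + U(38, 119)) = (-24779 + 37187)/(I*√61 + 119*(119 + 38)) = 12408/(I*√61 + 119*157) = 12408/(I*√61 + 18683) = 12408/(18683 + I*√61)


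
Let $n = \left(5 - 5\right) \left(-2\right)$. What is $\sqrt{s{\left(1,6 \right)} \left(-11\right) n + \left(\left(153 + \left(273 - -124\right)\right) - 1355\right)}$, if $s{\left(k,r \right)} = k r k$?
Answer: $i \sqrt{805} \approx 28.373 i$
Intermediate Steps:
$s{\left(k,r \right)} = r k^{2}$
$n = 0$ ($n = 0 \left(-2\right) = 0$)
$\sqrt{s{\left(1,6 \right)} \left(-11\right) n + \left(\left(153 + \left(273 - -124\right)\right) - 1355\right)} = \sqrt{6 \cdot 1^{2} \left(-11\right) 0 + \left(\left(153 + \left(273 - -124\right)\right) - 1355\right)} = \sqrt{6 \cdot 1 \left(-11\right) 0 + \left(\left(153 + \left(273 + 124\right)\right) - 1355\right)} = \sqrt{6 \left(-11\right) 0 + \left(\left(153 + 397\right) - 1355\right)} = \sqrt{\left(-66\right) 0 + \left(550 - 1355\right)} = \sqrt{0 - 805} = \sqrt{-805} = i \sqrt{805}$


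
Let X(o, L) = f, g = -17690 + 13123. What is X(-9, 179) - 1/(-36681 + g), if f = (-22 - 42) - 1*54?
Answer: -4867263/41248 ≈ -118.00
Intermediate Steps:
g = -4567
f = -118 (f = -64 - 54 = -118)
X(o, L) = -118
X(-9, 179) - 1/(-36681 + g) = -118 - 1/(-36681 - 4567) = -118 - 1/(-41248) = -118 - 1*(-1/41248) = -118 + 1/41248 = -4867263/41248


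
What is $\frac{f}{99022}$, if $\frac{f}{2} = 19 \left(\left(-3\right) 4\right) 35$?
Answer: $- \frac{1140}{7073} \approx -0.16118$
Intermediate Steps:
$f = -15960$ ($f = 2 \cdot 19 \left(\left(-3\right) 4\right) 35 = 2 \cdot 19 \left(-12\right) 35 = 2 \left(\left(-228\right) 35\right) = 2 \left(-7980\right) = -15960$)
$\frac{f}{99022} = - \frac{15960}{99022} = \left(-15960\right) \frac{1}{99022} = - \frac{1140}{7073}$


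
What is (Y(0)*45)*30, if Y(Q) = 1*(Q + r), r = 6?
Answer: 8100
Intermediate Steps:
Y(Q) = 6 + Q (Y(Q) = 1*(Q + 6) = 1*(6 + Q) = 6 + Q)
(Y(0)*45)*30 = ((6 + 0)*45)*30 = (6*45)*30 = 270*30 = 8100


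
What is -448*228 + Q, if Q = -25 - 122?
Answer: -102291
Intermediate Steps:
Q = -147
-448*228 + Q = -448*228 - 147 = -102144 - 147 = -102291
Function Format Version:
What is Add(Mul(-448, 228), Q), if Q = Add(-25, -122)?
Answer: -102291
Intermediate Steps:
Q = -147
Add(Mul(-448, 228), Q) = Add(Mul(-448, 228), -147) = Add(-102144, -147) = -102291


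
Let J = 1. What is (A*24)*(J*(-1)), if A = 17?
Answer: -408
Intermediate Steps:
(A*24)*(J*(-1)) = (17*24)*(1*(-1)) = 408*(-1) = -408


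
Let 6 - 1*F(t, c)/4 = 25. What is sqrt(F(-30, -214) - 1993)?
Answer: I*sqrt(2069) ≈ 45.486*I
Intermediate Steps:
F(t, c) = -76 (F(t, c) = 24 - 4*25 = 24 - 100 = -76)
sqrt(F(-30, -214) - 1993) = sqrt(-76 - 1993) = sqrt(-2069) = I*sqrt(2069)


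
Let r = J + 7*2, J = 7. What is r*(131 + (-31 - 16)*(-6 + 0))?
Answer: 8673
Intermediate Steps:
r = 21 (r = 7 + 7*2 = 7 + 14 = 21)
r*(131 + (-31 - 16)*(-6 + 0)) = 21*(131 + (-31 - 16)*(-6 + 0)) = 21*(131 - 47*(-6)) = 21*(131 + 282) = 21*413 = 8673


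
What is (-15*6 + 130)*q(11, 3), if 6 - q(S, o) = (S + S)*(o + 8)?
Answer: -9440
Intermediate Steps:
q(S, o) = 6 - 2*S*(8 + o) (q(S, o) = 6 - (S + S)*(o + 8) = 6 - 2*S*(8 + o))
(-15*6 + 130)*q(11, 3) = (-15*6 + 130)*(6 - 16*11 - 2*11*3) = (-90 + 130)*(6 - 176 - 66) = 40*(-236) = -9440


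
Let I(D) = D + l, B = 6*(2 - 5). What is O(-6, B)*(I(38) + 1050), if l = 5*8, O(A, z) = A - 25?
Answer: -34968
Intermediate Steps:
B = -18 (B = 6*(-3) = -18)
O(A, z) = -25 + A
l = 40
I(D) = 40 + D (I(D) = D + 40 = 40 + D)
O(-6, B)*(I(38) + 1050) = (-25 - 6)*((40 + 38) + 1050) = -31*(78 + 1050) = -31*1128 = -34968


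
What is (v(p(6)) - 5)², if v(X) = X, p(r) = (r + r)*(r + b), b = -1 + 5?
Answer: 13225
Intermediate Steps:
b = 4
p(r) = 2*r*(4 + r) (p(r) = (r + r)*(r + 4) = (2*r)*(4 + r) = 2*r*(4 + r))
(v(p(6)) - 5)² = (2*6*(4 + 6) - 5)² = (2*6*10 - 5)² = (120 - 5)² = 115² = 13225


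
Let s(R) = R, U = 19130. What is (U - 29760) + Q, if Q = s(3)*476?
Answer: -9202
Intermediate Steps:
Q = 1428 (Q = 3*476 = 1428)
(U - 29760) + Q = (19130 - 29760) + 1428 = -10630 + 1428 = -9202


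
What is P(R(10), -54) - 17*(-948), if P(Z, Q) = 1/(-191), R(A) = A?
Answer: 3078155/191 ≈ 16116.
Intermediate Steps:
P(Z, Q) = -1/191
P(R(10), -54) - 17*(-948) = -1/191 - 17*(-948) = -1/191 + 16116 = 3078155/191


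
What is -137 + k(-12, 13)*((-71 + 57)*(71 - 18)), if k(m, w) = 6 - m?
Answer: -13493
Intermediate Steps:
-137 + k(-12, 13)*((-71 + 57)*(71 - 18)) = -137 + (6 - 1*(-12))*((-71 + 57)*(71 - 18)) = -137 + (6 + 12)*(-14*53) = -137 + 18*(-742) = -137 - 13356 = -13493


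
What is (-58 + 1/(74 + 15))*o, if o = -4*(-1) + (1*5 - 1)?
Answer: -41288/89 ≈ -463.91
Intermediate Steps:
o = 8 (o = 4 + (5 - 1) = 4 + 4 = 8)
(-58 + 1/(74 + 15))*o = (-58 + 1/(74 + 15))*8 = (-58 + 1/89)*8 = -5161/89*8 = -41288/89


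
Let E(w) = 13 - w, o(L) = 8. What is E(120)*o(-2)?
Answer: -856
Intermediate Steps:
E(120)*o(-2) = (13 - 1*120)*8 = (13 - 120)*8 = -107*8 = -856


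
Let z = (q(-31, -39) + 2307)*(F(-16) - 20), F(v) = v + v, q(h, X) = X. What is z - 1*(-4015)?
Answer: -113921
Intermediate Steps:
F(v) = 2*v
z = -117936 (z = (-39 + 2307)*(2*(-16) - 20) = 2268*(-32 - 20) = 2268*(-52) = -117936)
z - 1*(-4015) = -117936 - 1*(-4015) = -117936 + 4015 = -113921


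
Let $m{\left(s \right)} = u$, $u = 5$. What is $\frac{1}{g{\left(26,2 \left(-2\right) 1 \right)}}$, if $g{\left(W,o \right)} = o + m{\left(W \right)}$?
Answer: $1$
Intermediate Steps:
$m{\left(s \right)} = 5$
$g{\left(W,o \right)} = 5 + o$ ($g{\left(W,o \right)} = o + 5 = 5 + o$)
$\frac{1}{g{\left(26,2 \left(-2\right) 1 \right)}} = \frac{1}{5 + 2 \left(-2\right) 1} = \frac{1}{5 - 4} = 1^{-1} = 1$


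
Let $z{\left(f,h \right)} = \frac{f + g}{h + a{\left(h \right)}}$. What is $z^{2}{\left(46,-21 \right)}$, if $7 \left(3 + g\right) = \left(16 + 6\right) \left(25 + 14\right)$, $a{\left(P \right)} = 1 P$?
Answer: $\frac{1343281}{86436} \approx 15.541$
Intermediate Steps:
$a{\left(P \right)} = P$
$g = \frac{837}{7}$ ($g = -3 + \frac{\left(16 + 6\right) \left(25 + 14\right)}{7} = -3 + \frac{22 \cdot 39}{7} = -3 + \frac{1}{7} \cdot 858 = -3 + \frac{858}{7} = \frac{837}{7} \approx 119.57$)
$z{\left(f,h \right)} = \frac{\frac{837}{7} + f}{2 h}$ ($z{\left(f,h \right)} = \frac{f + \frac{837}{7}}{h + h} = \frac{\frac{837}{7} + f}{2 h}$)
$z^{2}{\left(46,-21 \right)} = \left(\frac{837 + 7 \cdot 46}{14 \left(-21\right)}\right)^{2} = \left(\frac{1}{14} \left(- \frac{1}{21}\right) \left(837 + 322\right)\right)^{2} = \left(\frac{1}{14} \left(- \frac{1}{21}\right) 1159\right)^{2} = \left(- \frac{1159}{294}\right)^{2} = \frac{1343281}{86436}$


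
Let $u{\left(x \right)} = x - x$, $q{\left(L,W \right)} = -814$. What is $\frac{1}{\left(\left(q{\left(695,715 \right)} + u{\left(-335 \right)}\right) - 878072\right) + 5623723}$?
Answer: $\frac{1}{4744837} \approx 2.1076 \cdot 10^{-7}$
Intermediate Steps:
$u{\left(x \right)} = 0$
$\frac{1}{\left(\left(q{\left(695,715 \right)} + u{\left(-335 \right)}\right) - 878072\right) + 5623723} = \frac{1}{\left(\left(-814 + 0\right) - 878072\right) + 5623723} = \frac{1}{\left(-814 - 878072\right) + 5623723} = \frac{1}{-878886 + 5623723} = \frac{1}{4744837}$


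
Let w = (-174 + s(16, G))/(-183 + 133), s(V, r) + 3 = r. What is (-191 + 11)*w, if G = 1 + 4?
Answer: -3096/5 ≈ -619.20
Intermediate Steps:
G = 5
s(V, r) = -3 + r
w = 86/25 (w = (-174 + (-3 + 5))/(-183 + 133) = (-174 + 2)/(-50) = -172*(-1/50) = 86/25 ≈ 3.4400)
(-191 + 11)*w = (-191 + 11)*(86/25) = -180*86/25 = -3096/5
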